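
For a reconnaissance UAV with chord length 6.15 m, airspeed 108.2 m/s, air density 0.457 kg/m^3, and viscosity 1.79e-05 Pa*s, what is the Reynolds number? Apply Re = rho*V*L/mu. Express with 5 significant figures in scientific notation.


Step 1: Numerator = rho * V * L = 0.457 * 108.2 * 6.15 = 304.10151
Step 2: Re = 304.10151 / 1.79e-05
Step 3: Re = 1.6989e+07

1.6989e+07


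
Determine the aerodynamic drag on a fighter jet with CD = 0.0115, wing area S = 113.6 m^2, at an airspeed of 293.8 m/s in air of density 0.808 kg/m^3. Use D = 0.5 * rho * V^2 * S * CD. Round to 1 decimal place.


Step 1: Dynamic pressure q = 0.5 * 0.808 * 293.8^2 = 34872.6498 Pa
Step 2: Drag D = q * S * CD = 34872.6498 * 113.6 * 0.0115
Step 3: D = 45557.6 N

45557.6


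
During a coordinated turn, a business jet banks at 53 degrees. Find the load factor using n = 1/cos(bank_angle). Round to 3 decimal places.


Step 1: Convert 53 degrees to radians = 0.925025
Step 2: cos(53 deg) = 0.601815
Step 3: n = 1 / 0.601815 = 1.662

1.662


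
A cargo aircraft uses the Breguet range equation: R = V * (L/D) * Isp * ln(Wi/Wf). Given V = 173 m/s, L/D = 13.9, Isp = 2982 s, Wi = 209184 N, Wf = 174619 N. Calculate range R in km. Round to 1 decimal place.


Step 1: Coefficient = V * (L/D) * Isp = 173 * 13.9 * 2982 = 7170815.4 m
Step 2: Wi/Wf = 209184 / 174619 = 1.197945
Step 3: ln(1.197945) = 0.180608
Step 4: R = 7170815.4 * 0.180608 = 1295105.1 m = 1295.1 km

1295.1


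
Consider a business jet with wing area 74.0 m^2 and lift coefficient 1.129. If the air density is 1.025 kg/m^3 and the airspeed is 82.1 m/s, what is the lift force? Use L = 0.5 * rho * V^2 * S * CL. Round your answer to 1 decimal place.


Step 1: Calculate dynamic pressure q = 0.5 * 1.025 * 82.1^2 = 0.5 * 1.025 * 6740.41 = 3454.4601 Pa
Step 2: Multiply by wing area and lift coefficient: L = 3454.4601 * 74.0 * 1.129
Step 3: L = 255630.0492 * 1.129 = 288606.3 N

288606.3


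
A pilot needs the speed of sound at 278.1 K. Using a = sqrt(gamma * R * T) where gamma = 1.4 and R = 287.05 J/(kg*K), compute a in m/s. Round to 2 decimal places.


Step 1: gamma * R * T = 1.4 * 287.05 * 278.1 = 111760.047
Step 2: a = sqrt(111760.047) = 334.31 m/s

334.31


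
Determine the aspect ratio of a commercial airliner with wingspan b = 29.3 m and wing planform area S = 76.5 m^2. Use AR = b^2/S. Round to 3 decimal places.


Step 1: b^2 = 29.3^2 = 858.49
Step 2: AR = 858.49 / 76.5 = 11.222

11.222


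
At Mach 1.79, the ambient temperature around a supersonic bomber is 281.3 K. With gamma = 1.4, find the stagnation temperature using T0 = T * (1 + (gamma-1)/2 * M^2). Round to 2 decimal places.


Step 1: (gamma-1)/2 = 0.2
Step 2: M^2 = 3.2041
Step 3: 1 + 0.2 * 3.2041 = 1.64082
Step 4: T0 = 281.3 * 1.64082 = 461.56 K

461.56


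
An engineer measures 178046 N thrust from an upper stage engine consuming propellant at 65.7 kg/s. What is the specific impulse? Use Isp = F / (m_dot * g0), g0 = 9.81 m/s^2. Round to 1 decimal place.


Step 1: m_dot * g0 = 65.7 * 9.81 = 644.52
Step 2: Isp = 178046 / 644.52 = 276.2 s

276.2


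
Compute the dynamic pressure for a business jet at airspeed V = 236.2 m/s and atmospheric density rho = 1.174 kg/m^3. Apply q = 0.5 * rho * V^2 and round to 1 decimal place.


Step 1: V^2 = 236.2^2 = 55790.44
Step 2: q = 0.5 * 1.174 * 55790.44
Step 3: q = 32749.0 Pa

32749.0


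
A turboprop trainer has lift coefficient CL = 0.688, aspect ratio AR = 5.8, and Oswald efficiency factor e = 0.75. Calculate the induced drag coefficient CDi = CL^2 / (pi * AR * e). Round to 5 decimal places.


Step 1: CL^2 = 0.688^2 = 0.473344
Step 2: pi * AR * e = 3.14159 * 5.8 * 0.75 = 13.665928
Step 3: CDi = 0.473344 / 13.665928 = 0.03464

0.03464


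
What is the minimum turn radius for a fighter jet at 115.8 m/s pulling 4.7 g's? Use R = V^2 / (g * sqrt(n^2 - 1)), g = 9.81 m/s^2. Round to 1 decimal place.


Step 1: V^2 = 115.8^2 = 13409.64
Step 2: n^2 - 1 = 4.7^2 - 1 = 21.09
Step 3: sqrt(21.09) = 4.592385
Step 4: R = 13409.64 / (9.81 * 4.592385) = 297.7 m

297.7


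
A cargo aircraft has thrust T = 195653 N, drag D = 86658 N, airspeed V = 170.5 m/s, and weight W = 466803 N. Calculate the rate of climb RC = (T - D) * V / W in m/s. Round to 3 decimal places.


Step 1: Excess thrust = T - D = 195653 - 86658 = 108995 N
Step 2: Excess power = 108995 * 170.5 = 18583647.5 W
Step 3: RC = 18583647.5 / 466803 = 39.810 m/s

39.810


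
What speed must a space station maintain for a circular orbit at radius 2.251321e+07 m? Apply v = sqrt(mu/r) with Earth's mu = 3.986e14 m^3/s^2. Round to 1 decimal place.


Step 1: mu / r = 3.986e14 / 2.251321e+07 = 17705160.659
Step 2: v = sqrt(17705160.659) = 4207.8 m/s

4207.8


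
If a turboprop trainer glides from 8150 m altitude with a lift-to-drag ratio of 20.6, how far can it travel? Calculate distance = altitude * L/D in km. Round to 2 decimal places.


Step 1: Glide distance = altitude * L/D = 8150 * 20.6 = 167890.0 m
Step 2: Convert to km: 167890.0 / 1000 = 167.89 km

167.89


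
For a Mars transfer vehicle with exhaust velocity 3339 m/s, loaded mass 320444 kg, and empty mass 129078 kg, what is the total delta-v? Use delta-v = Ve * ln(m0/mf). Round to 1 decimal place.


Step 1: Mass ratio m0/mf = 320444 / 129078 = 2.482561
Step 2: ln(2.482561) = 0.909291
Step 3: delta-v = 3339 * 0.909291 = 3036.1 m/s

3036.1


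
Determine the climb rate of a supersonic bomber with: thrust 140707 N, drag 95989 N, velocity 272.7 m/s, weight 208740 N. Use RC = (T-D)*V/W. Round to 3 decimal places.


Step 1: Excess thrust = T - D = 140707 - 95989 = 44718 N
Step 2: Excess power = 44718 * 272.7 = 12194598.6 W
Step 3: RC = 12194598.6 / 208740 = 58.420 m/s

58.420


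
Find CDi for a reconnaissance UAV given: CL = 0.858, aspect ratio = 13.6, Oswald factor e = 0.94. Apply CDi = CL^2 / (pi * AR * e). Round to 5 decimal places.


Step 1: CL^2 = 0.858^2 = 0.736164
Step 2: pi * AR * e = 3.14159 * 13.6 * 0.94 = 40.16212
Step 3: CDi = 0.736164 / 40.16212 = 0.01833

0.01833


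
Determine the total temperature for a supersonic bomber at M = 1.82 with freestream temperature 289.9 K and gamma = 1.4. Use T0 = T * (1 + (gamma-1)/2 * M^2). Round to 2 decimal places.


Step 1: (gamma-1)/2 = 0.2
Step 2: M^2 = 3.3124
Step 3: 1 + 0.2 * 3.3124 = 1.66248
Step 4: T0 = 289.9 * 1.66248 = 481.95 K

481.95


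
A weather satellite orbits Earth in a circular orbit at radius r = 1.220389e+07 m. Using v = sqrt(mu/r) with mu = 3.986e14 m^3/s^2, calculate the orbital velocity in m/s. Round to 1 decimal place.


Step 1: mu / r = 3.986e14 / 1.220389e+07 = 32661716.8788
Step 2: v = sqrt(32661716.8788) = 5715.0 m/s

5715.0


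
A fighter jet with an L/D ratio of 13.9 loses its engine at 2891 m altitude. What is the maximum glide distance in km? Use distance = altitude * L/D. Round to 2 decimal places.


Step 1: Glide distance = altitude * L/D = 2891 * 13.9 = 40184.9 m
Step 2: Convert to km: 40184.9 / 1000 = 40.18 km

40.18


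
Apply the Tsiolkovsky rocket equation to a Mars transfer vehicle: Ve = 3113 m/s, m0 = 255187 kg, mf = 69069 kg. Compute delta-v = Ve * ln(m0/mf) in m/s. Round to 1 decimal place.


Step 1: Mass ratio m0/mf = 255187 / 69069 = 3.694668
Step 2: ln(3.694668) = 1.306891
Step 3: delta-v = 3113 * 1.306891 = 4068.4 m/s

4068.4


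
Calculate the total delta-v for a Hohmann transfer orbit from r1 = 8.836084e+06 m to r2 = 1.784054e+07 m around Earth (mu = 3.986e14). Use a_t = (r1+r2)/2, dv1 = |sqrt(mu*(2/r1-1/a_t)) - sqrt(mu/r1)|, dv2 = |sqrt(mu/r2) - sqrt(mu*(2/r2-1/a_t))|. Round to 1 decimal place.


Step 1: Transfer semi-major axis a_t = (8.836084e+06 + 1.784054e+07) / 2 = 1.333831e+07 m
Step 2: v1 (circular at r1) = sqrt(mu/r1) = 6716.43 m/s
Step 3: v_t1 = sqrt(mu*(2/r1 - 1/a_t)) = 7767.7 m/s
Step 4: dv1 = |7767.7 - 6716.43| = 1051.26 m/s
Step 5: v2 (circular at r2) = 4726.77 m/s, v_t2 = 3847.19 m/s
Step 6: dv2 = |4726.77 - 3847.19| = 879.58 m/s
Step 7: Total delta-v = 1051.26 + 879.58 = 1930.8 m/s

1930.8


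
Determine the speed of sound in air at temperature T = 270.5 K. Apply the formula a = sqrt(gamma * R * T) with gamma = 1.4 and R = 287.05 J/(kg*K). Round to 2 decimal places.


Step 1: gamma * R * T = 1.4 * 287.05 * 270.5 = 108705.835
Step 2: a = sqrt(108705.835) = 329.71 m/s

329.71


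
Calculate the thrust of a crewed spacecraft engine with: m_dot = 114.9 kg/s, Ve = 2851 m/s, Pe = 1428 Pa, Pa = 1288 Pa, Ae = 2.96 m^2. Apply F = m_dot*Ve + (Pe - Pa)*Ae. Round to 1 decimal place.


Step 1: Momentum thrust = m_dot * Ve = 114.9 * 2851 = 327579.9 N
Step 2: Pressure thrust = (Pe - Pa) * Ae = (1428 - 1288) * 2.96 = 414.40 N
Step 3: Total thrust F = 327579.9 + 414.40 = 327994.3 N

327994.3


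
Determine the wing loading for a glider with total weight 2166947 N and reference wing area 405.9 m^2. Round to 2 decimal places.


Step 1: Wing loading = W / S = 2166947 / 405.9
Step 2: Wing loading = 5338.62 N/m^2

5338.62


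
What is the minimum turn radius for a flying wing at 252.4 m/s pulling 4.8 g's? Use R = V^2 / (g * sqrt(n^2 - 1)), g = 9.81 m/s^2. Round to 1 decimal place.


Step 1: V^2 = 252.4^2 = 63705.76
Step 2: n^2 - 1 = 4.8^2 - 1 = 22.04
Step 3: sqrt(22.04) = 4.694678
Step 4: R = 63705.76 / (9.81 * 4.694678) = 1383.3 m

1383.3


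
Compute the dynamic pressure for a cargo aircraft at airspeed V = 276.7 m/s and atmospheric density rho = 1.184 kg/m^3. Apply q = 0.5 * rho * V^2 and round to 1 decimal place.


Step 1: V^2 = 276.7^2 = 76562.89
Step 2: q = 0.5 * 1.184 * 76562.89
Step 3: q = 45325.2 Pa

45325.2


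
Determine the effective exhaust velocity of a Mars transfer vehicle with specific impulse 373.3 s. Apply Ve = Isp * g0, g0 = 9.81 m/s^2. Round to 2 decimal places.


Step 1: Ve = Isp * g0 = 373.3 * 9.81
Step 2: Ve = 3662.07 m/s

3662.07


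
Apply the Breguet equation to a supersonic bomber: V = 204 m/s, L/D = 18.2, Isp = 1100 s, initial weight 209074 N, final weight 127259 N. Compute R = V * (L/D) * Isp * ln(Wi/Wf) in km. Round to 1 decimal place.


Step 1: Coefficient = V * (L/D) * Isp = 204 * 18.2 * 1100 = 4084080.0 m
Step 2: Wi/Wf = 209074 / 127259 = 1.642901
Step 3: ln(1.642901) = 0.496464
Step 4: R = 4084080.0 * 0.496464 = 2027598.2 m = 2027.6 km

2027.6


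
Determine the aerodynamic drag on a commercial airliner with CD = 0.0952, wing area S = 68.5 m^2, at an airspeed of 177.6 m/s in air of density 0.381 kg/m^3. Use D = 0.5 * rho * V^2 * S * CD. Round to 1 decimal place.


Step 1: Dynamic pressure q = 0.5 * 0.381 * 177.6^2 = 6008.7053 Pa
Step 2: Drag D = q * S * CD = 6008.7053 * 68.5 * 0.0952
Step 3: D = 39184.0 N

39184.0


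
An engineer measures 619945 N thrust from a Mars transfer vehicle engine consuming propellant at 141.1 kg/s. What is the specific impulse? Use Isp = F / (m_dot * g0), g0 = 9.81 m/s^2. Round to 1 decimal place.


Step 1: m_dot * g0 = 141.1 * 9.81 = 1384.19
Step 2: Isp = 619945 / 1384.19 = 447.9 s

447.9


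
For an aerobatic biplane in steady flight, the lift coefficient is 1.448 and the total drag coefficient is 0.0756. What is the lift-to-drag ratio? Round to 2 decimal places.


Step 1: L/D = CL / CD = 1.448 / 0.0756
Step 2: L/D = 19.15

19.15


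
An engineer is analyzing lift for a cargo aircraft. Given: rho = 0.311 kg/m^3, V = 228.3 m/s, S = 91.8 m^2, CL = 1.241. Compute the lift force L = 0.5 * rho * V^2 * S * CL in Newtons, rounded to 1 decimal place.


Step 1: Calculate dynamic pressure q = 0.5 * 0.311 * 228.3^2 = 0.5 * 0.311 * 52120.89 = 8104.7984 Pa
Step 2: Multiply by wing area and lift coefficient: L = 8104.7984 * 91.8 * 1.241
Step 3: L = 744020.4927 * 1.241 = 923329.4 N

923329.4


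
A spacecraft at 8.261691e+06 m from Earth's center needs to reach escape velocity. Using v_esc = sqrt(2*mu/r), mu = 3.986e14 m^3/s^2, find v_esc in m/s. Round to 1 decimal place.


Step 1: 2*mu/r = 2 * 3.986e14 / 8.261691e+06 = 96493562.8796
Step 2: v_esc = sqrt(96493562.8796) = 9823.1 m/s

9823.1


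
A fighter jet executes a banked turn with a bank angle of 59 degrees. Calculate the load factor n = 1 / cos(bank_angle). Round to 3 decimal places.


Step 1: Convert 59 degrees to radians = 1.029744
Step 2: cos(59 deg) = 0.515038
Step 3: n = 1 / 0.515038 = 1.942

1.942


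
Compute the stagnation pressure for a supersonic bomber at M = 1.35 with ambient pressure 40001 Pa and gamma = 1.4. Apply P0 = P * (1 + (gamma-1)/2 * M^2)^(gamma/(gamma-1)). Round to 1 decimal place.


Step 1: (gamma-1)/2 * M^2 = 0.2 * 1.8225 = 0.3645
Step 2: 1 + 0.3645 = 1.3645
Step 3: Exponent gamma/(gamma-1) = 3.5
Step 4: P0 = 40001 * 1.3645^3.5 = 118707.5 Pa

118707.5


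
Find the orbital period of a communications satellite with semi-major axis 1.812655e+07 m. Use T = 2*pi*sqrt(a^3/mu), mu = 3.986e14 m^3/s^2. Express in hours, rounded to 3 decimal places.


Step 1: a^3 / mu = 5.955873e+21 / 3.986e14 = 1.494198e+07
Step 2: sqrt(1.494198e+07) = 3865.4858 s
Step 3: T = 2*pi * 3865.4858 = 24287.56 s
Step 4: T in hours = 24287.56 / 3600 = 6.747 hours

6.747


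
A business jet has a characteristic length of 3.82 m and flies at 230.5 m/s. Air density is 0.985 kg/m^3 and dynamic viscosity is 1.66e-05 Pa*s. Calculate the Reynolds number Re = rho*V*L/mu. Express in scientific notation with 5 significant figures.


Step 1: Numerator = rho * V * L = 0.985 * 230.5 * 3.82 = 867.30235
Step 2: Re = 867.30235 / 1.66e-05
Step 3: Re = 5.2247e+07

5.2247e+07


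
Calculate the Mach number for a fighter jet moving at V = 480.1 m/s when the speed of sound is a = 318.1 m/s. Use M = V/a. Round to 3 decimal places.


Step 1: M = V / a = 480.1 / 318.1
Step 2: M = 1.509

1.509


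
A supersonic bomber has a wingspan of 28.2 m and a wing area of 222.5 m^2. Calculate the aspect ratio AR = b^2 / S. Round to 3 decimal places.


Step 1: b^2 = 28.2^2 = 795.24
Step 2: AR = 795.24 / 222.5 = 3.574

3.574


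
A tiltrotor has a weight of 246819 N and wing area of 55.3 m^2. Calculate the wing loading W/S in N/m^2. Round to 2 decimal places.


Step 1: Wing loading = W / S = 246819 / 55.3
Step 2: Wing loading = 4463.27 N/m^2

4463.27


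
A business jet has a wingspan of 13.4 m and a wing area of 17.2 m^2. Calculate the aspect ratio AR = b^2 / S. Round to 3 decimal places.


Step 1: b^2 = 13.4^2 = 179.56
Step 2: AR = 179.56 / 17.2 = 10.440

10.440


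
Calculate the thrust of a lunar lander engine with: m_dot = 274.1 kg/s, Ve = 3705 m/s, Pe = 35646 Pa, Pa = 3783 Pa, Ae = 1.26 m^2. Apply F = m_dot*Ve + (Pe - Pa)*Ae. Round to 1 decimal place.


Step 1: Momentum thrust = m_dot * Ve = 274.1 * 3705 = 1015540.5 N
Step 2: Pressure thrust = (Pe - Pa) * Ae = (35646 - 3783) * 1.26 = 40147.38 N
Step 3: Total thrust F = 1015540.5 + 40147.38 = 1055687.9 N

1055687.9


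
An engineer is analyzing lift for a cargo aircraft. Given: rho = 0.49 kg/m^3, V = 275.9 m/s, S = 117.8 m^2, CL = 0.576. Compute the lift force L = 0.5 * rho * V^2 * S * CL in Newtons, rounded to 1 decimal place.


Step 1: Calculate dynamic pressure q = 0.5 * 0.49 * 275.9^2 = 0.5 * 0.49 * 76120.81 = 18649.5984 Pa
Step 2: Multiply by wing area and lift coefficient: L = 18649.5984 * 117.8 * 0.576
Step 3: L = 2196922.6974 * 0.576 = 1265427.5 N

1265427.5


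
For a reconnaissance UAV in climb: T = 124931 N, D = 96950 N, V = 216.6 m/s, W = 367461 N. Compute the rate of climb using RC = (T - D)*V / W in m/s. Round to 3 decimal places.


Step 1: Excess thrust = T - D = 124931 - 96950 = 27981 N
Step 2: Excess power = 27981 * 216.6 = 6060684.6 W
Step 3: RC = 6060684.6 / 367461 = 16.493 m/s

16.493


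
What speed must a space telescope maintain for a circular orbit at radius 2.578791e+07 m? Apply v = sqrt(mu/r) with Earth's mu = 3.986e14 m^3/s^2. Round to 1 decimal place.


Step 1: mu / r = 3.986e14 / 2.578791e+07 = 15456855.5575
Step 2: v = sqrt(15456855.5575) = 3931.5 m/s

3931.5


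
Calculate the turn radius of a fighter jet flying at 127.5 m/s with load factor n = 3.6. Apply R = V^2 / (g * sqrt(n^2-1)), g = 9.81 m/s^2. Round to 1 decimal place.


Step 1: V^2 = 127.5^2 = 16256.25
Step 2: n^2 - 1 = 3.6^2 - 1 = 11.96
Step 3: sqrt(11.96) = 3.458323
Step 4: R = 16256.25 / (9.81 * 3.458323) = 479.2 m

479.2


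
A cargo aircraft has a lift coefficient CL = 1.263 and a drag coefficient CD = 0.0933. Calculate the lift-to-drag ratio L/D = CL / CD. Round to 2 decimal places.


Step 1: L/D = CL / CD = 1.263 / 0.0933
Step 2: L/D = 13.54

13.54


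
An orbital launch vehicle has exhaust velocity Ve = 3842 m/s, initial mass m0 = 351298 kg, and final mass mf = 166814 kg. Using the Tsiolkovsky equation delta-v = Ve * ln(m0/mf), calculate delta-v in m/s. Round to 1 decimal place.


Step 1: Mass ratio m0/mf = 351298 / 166814 = 2.105926
Step 2: ln(2.105926) = 0.744755
Step 3: delta-v = 3842 * 0.744755 = 2861.4 m/s

2861.4


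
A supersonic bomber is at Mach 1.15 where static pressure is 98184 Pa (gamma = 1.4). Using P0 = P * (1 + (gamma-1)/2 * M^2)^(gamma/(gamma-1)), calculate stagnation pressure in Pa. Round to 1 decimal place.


Step 1: (gamma-1)/2 * M^2 = 0.2 * 1.3225 = 0.2645
Step 2: 1 + 0.2645 = 1.2645
Step 3: Exponent gamma/(gamma-1) = 3.5
Step 4: P0 = 98184 * 1.2645^3.5 = 223232.1 Pa

223232.1


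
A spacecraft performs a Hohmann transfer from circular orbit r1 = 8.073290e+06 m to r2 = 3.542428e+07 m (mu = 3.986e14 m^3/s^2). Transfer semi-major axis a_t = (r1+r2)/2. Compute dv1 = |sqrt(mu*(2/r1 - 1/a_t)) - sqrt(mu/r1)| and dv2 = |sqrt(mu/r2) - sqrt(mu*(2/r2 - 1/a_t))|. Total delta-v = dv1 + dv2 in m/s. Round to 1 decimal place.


Step 1: Transfer semi-major axis a_t = (8.073290e+06 + 3.542428e+07) / 2 = 2.174878e+07 m
Step 2: v1 (circular at r1) = sqrt(mu/r1) = 7026.57 m/s
Step 3: v_t1 = sqrt(mu*(2/r1 - 1/a_t)) = 8967.6 m/s
Step 4: dv1 = |8967.6 - 7026.57| = 1941.03 m/s
Step 5: v2 (circular at r2) = 3354.43 m/s, v_t2 = 2043.74 m/s
Step 6: dv2 = |3354.43 - 2043.74| = 1310.68 m/s
Step 7: Total delta-v = 1941.03 + 1310.68 = 3251.7 m/s

3251.7


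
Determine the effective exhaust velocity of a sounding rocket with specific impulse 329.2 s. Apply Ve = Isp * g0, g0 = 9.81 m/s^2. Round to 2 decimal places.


Step 1: Ve = Isp * g0 = 329.2 * 9.81
Step 2: Ve = 3229.45 m/s

3229.45


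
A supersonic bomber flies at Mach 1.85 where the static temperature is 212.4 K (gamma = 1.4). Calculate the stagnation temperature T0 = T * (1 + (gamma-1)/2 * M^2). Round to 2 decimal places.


Step 1: (gamma-1)/2 = 0.2
Step 2: M^2 = 3.4225
Step 3: 1 + 0.2 * 3.4225 = 1.6845
Step 4: T0 = 212.4 * 1.6845 = 357.79 K

357.79


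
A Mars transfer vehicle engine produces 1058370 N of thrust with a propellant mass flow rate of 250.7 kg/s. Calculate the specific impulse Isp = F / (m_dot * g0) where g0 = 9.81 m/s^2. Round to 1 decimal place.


Step 1: m_dot * g0 = 250.7 * 9.81 = 2459.37
Step 2: Isp = 1058370 / 2459.37 = 430.3 s

430.3


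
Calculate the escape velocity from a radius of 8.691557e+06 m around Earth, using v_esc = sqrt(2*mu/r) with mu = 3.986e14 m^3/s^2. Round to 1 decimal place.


Step 1: 2*mu/r = 2 * 3.986e14 / 8.691557e+06 = 91721195.6385
Step 2: v_esc = sqrt(91721195.6385) = 9577.1 m/s

9577.1


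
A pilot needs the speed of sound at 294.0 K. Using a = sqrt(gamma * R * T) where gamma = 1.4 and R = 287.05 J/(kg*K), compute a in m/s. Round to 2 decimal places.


Step 1: gamma * R * T = 1.4 * 287.05 * 294.0 = 118149.78
Step 2: a = sqrt(118149.78) = 343.73 m/s

343.73


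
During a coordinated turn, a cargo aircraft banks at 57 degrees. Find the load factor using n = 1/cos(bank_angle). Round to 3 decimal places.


Step 1: Convert 57 degrees to radians = 0.994838
Step 2: cos(57 deg) = 0.544639
Step 3: n = 1 / 0.544639 = 1.836

1.836


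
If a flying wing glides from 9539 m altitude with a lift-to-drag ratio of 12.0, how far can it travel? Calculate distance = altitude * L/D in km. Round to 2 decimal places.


Step 1: Glide distance = altitude * L/D = 9539 * 12.0 = 114468.0 m
Step 2: Convert to km: 114468.0 / 1000 = 114.47 km

114.47


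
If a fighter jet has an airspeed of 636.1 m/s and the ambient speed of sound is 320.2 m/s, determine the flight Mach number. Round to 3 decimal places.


Step 1: M = V / a = 636.1 / 320.2
Step 2: M = 1.987

1.987


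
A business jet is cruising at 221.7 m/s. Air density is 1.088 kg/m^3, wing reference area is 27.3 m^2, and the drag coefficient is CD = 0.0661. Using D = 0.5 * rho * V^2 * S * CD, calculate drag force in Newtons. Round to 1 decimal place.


Step 1: Dynamic pressure q = 0.5 * 1.088 * 221.7^2 = 26738.0842 Pa
Step 2: Drag D = q * S * CD = 26738.0842 * 27.3 * 0.0661
Step 3: D = 48249.7 N

48249.7


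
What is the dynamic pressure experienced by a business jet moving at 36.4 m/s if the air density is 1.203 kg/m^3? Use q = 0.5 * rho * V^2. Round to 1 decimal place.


Step 1: V^2 = 36.4^2 = 1324.96
Step 2: q = 0.5 * 1.203 * 1324.96
Step 3: q = 797.0 Pa

797.0


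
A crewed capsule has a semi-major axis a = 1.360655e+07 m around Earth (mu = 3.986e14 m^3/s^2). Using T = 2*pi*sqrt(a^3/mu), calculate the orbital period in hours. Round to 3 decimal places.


Step 1: a^3 / mu = 2.519092e+21 / 3.986e14 = 6.319850e+06
Step 2: sqrt(6.319850e+06) = 2513.9312 s
Step 3: T = 2*pi * 2513.9312 = 15795.5 s
Step 4: T in hours = 15795.5 / 3600 = 4.388 hours

4.388


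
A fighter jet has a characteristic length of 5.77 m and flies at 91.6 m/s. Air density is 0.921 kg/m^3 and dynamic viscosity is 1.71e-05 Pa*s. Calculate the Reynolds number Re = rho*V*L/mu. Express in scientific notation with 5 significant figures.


Step 1: Numerator = rho * V * L = 0.921 * 91.6 * 5.77 = 486.777972
Step 2: Re = 486.777972 / 1.71e-05
Step 3: Re = 2.8467e+07

2.8467e+07


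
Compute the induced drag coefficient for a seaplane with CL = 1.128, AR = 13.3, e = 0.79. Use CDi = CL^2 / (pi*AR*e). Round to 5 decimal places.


Step 1: CL^2 = 1.128^2 = 1.272384
Step 2: pi * AR * e = 3.14159 * 13.3 * 0.79 = 33.008714
Step 3: CDi = 1.272384 / 33.008714 = 0.03855

0.03855


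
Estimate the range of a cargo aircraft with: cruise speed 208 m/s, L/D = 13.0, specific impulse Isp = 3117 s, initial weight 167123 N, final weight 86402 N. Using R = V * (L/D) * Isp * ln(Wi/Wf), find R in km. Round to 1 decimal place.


Step 1: Coefficient = V * (L/D) * Isp = 208 * 13.0 * 3117 = 8428368.0 m
Step 2: Wi/Wf = 167123 / 86402 = 1.934249
Step 3: ln(1.934249) = 0.659719
Step 4: R = 8428368.0 * 0.659719 = 5560356.6 m = 5560.4 km

5560.4


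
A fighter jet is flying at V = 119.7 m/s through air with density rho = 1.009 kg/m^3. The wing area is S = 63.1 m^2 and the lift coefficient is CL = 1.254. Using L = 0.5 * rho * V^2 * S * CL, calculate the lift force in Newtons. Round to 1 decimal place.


Step 1: Calculate dynamic pressure q = 0.5 * 1.009 * 119.7^2 = 0.5 * 1.009 * 14328.09 = 7228.5214 Pa
Step 2: Multiply by wing area and lift coefficient: L = 7228.5214 * 63.1 * 1.254
Step 3: L = 456119.7007 * 1.254 = 571974.1 N

571974.1


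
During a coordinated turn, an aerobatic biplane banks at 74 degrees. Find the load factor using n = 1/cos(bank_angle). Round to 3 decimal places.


Step 1: Convert 74 degrees to radians = 1.291544
Step 2: cos(74 deg) = 0.275637
Step 3: n = 1 / 0.275637 = 3.628

3.628


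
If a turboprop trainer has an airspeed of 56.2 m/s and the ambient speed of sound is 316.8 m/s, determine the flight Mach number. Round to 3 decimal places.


Step 1: M = V / a = 56.2 / 316.8
Step 2: M = 0.177

0.177


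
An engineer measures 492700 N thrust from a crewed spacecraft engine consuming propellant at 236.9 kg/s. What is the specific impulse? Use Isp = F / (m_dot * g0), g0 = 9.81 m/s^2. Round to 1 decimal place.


Step 1: m_dot * g0 = 236.9 * 9.81 = 2323.99
Step 2: Isp = 492700 / 2323.99 = 212.0 s

212.0


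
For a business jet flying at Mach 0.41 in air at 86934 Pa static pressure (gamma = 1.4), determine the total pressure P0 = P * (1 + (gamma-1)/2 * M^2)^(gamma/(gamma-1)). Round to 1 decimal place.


Step 1: (gamma-1)/2 * M^2 = 0.2 * 0.1681 = 0.03362
Step 2: 1 + 0.03362 = 1.03362
Step 3: Exponent gamma/(gamma-1) = 3.5
Step 4: P0 = 86934 * 1.03362^3.5 = 97600.7 Pa

97600.7


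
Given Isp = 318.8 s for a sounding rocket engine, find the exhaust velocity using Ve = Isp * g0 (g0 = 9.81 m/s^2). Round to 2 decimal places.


Step 1: Ve = Isp * g0 = 318.8 * 9.81
Step 2: Ve = 3127.43 m/s

3127.43


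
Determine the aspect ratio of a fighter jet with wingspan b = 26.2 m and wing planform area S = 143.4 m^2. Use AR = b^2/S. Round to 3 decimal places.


Step 1: b^2 = 26.2^2 = 686.44
Step 2: AR = 686.44 / 143.4 = 4.787

4.787


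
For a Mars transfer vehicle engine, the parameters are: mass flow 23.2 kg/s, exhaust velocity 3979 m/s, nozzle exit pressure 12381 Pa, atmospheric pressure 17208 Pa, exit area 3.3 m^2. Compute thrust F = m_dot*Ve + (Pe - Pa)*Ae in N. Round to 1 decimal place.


Step 1: Momentum thrust = m_dot * Ve = 23.2 * 3979 = 92312.8 N
Step 2: Pressure thrust = (Pe - Pa) * Ae = (12381 - 17208) * 3.3 = -15929.1 N
Step 3: Total thrust F = 92312.8 + -15929.1 = 76383.7 N

76383.7


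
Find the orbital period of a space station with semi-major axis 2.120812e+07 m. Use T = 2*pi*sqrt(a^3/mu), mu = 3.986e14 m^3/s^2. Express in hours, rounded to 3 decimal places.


Step 1: a^3 / mu = 9.539081e+21 / 3.986e14 = 2.393146e+07
Step 2: sqrt(2.393146e+07) = 4891.9793 s
Step 3: T = 2*pi * 4891.9793 = 30737.21 s
Step 4: T in hours = 30737.21 / 3600 = 8.538 hours

8.538


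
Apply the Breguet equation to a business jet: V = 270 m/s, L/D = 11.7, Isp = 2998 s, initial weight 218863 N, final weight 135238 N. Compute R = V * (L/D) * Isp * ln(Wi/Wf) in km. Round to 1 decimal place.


Step 1: Coefficient = V * (L/D) * Isp = 270 * 11.7 * 2998 = 9470682.0 m
Step 2: Wi/Wf = 218863 / 135238 = 1.618354
Step 3: ln(1.618354) = 0.48141
Step 4: R = 9470682.0 * 0.48141 = 4559278.9 m = 4559.3 km

4559.3


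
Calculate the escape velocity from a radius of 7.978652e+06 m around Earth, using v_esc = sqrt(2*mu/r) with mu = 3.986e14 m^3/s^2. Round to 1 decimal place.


Step 1: 2*mu/r = 2 * 3.986e14 / 7.978652e+06 = 99916627.5205
Step 2: v_esc = sqrt(99916627.5205) = 9995.8 m/s

9995.8


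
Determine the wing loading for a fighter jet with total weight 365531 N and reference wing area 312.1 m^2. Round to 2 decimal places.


Step 1: Wing loading = W / S = 365531 / 312.1
Step 2: Wing loading = 1171.20 N/m^2

1171.20


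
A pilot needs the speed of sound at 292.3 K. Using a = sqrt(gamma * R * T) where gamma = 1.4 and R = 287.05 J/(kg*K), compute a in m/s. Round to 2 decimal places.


Step 1: gamma * R * T = 1.4 * 287.05 * 292.3 = 117466.601
Step 2: a = sqrt(117466.601) = 342.73 m/s

342.73


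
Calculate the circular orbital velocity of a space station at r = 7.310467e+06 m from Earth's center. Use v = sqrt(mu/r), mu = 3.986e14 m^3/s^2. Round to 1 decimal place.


Step 1: mu / r = 3.986e14 / 7.310467e+06 = 54524560.4693
Step 2: v = sqrt(54524560.4693) = 7384.1 m/s

7384.1


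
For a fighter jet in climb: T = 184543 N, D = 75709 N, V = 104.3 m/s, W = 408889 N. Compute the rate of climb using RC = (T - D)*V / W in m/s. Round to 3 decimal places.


Step 1: Excess thrust = T - D = 184543 - 75709 = 108834 N
Step 2: Excess power = 108834 * 104.3 = 11351386.2 W
Step 3: RC = 11351386.2 / 408889 = 27.762 m/s

27.762


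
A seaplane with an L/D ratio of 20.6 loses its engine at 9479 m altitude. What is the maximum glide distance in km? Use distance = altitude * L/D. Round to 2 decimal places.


Step 1: Glide distance = altitude * L/D = 9479 * 20.6 = 195267.4 m
Step 2: Convert to km: 195267.4 / 1000 = 195.27 km

195.27


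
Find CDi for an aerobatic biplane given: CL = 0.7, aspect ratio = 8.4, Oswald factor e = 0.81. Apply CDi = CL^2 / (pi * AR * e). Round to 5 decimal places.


Step 1: CL^2 = 0.7^2 = 0.49
Step 2: pi * AR * e = 3.14159 * 8.4 * 0.81 = 21.375396
Step 3: CDi = 0.49 / 21.375396 = 0.02292

0.02292


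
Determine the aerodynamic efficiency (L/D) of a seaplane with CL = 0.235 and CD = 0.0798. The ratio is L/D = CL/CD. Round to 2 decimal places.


Step 1: L/D = CL / CD = 0.235 / 0.0798
Step 2: L/D = 2.94

2.94


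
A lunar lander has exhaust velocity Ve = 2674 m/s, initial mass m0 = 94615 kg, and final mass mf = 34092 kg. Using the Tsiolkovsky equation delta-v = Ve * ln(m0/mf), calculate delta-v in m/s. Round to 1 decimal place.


Step 1: Mass ratio m0/mf = 94615 / 34092 = 2.775285
Step 2: ln(2.775285) = 1.020753
Step 3: delta-v = 2674 * 1.020753 = 2729.5 m/s

2729.5


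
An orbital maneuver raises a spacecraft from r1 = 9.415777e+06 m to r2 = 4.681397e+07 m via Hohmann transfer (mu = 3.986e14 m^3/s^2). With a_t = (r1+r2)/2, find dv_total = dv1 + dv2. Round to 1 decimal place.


Step 1: Transfer semi-major axis a_t = (9.415777e+06 + 4.681397e+07) / 2 = 2.811487e+07 m
Step 2: v1 (circular at r1) = sqrt(mu/r1) = 6506.4 m/s
Step 3: v_t1 = sqrt(mu*(2/r1 - 1/a_t)) = 8395.76 m/s
Step 4: dv1 = |8395.76 - 6506.4| = 1889.37 m/s
Step 5: v2 (circular at r2) = 2917.97 m/s, v_t2 = 1688.65 m/s
Step 6: dv2 = |2917.97 - 1688.65| = 1229.32 m/s
Step 7: Total delta-v = 1889.37 + 1229.32 = 3118.7 m/s

3118.7


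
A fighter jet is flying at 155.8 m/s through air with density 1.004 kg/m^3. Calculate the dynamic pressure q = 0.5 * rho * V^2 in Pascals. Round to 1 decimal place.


Step 1: V^2 = 155.8^2 = 24273.64
Step 2: q = 0.5 * 1.004 * 24273.64
Step 3: q = 12185.4 Pa

12185.4


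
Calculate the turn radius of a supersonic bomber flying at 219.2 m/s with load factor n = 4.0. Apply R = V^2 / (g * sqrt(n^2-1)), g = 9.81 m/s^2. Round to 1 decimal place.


Step 1: V^2 = 219.2^2 = 48048.64
Step 2: n^2 - 1 = 4.0^2 - 1 = 15.0
Step 3: sqrt(15.0) = 3.872983
Step 4: R = 48048.64 / (9.81 * 3.872983) = 1264.6 m

1264.6


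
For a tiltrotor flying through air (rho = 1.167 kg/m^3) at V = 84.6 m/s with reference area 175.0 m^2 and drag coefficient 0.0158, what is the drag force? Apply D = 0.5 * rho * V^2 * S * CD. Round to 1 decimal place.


Step 1: Dynamic pressure q = 0.5 * 1.167 * 84.6^2 = 4176.2029 Pa
Step 2: Drag D = q * S * CD = 4176.2029 * 175.0 * 0.0158
Step 3: D = 11547.2 N

11547.2


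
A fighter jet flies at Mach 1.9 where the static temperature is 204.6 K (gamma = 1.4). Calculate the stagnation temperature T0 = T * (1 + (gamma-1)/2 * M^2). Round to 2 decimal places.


Step 1: (gamma-1)/2 = 0.2
Step 2: M^2 = 3.61
Step 3: 1 + 0.2 * 3.61 = 1.722
Step 4: T0 = 204.6 * 1.722 = 352.32 K

352.32


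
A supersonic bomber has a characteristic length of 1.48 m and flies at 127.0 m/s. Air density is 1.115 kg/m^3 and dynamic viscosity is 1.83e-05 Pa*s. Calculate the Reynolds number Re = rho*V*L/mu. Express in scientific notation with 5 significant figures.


Step 1: Numerator = rho * V * L = 1.115 * 127.0 * 1.48 = 209.5754
Step 2: Re = 209.5754 / 1.83e-05
Step 3: Re = 1.1452e+07

1.1452e+07


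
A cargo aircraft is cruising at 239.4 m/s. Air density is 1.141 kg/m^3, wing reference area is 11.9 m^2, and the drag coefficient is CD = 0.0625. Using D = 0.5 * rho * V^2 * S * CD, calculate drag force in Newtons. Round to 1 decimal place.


Step 1: Dynamic pressure q = 0.5 * 1.141 * 239.4^2 = 32696.7014 Pa
Step 2: Drag D = q * S * CD = 32696.7014 * 11.9 * 0.0625
Step 3: D = 24318.2 N

24318.2


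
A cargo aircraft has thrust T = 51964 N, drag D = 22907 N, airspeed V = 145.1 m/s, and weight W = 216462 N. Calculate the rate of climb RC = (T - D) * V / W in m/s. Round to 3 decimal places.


Step 1: Excess thrust = T - D = 51964 - 22907 = 29057 N
Step 2: Excess power = 29057 * 145.1 = 4216170.7 W
Step 3: RC = 4216170.7 / 216462 = 19.478 m/s

19.478


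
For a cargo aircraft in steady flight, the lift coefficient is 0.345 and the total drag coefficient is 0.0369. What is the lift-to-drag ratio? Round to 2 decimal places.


Step 1: L/D = CL / CD = 0.345 / 0.0369
Step 2: L/D = 9.35

9.35


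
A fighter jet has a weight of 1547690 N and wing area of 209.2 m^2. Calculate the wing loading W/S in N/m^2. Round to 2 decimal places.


Step 1: Wing loading = W / S = 1547690 / 209.2
Step 2: Wing loading = 7398.14 N/m^2

7398.14


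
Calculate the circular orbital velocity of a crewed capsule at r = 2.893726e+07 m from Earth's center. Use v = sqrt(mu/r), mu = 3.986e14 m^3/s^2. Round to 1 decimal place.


Step 1: mu / r = 3.986e14 / 2.893726e+07 = 13774628.282
Step 2: v = sqrt(13774628.282) = 3711.4 m/s

3711.4


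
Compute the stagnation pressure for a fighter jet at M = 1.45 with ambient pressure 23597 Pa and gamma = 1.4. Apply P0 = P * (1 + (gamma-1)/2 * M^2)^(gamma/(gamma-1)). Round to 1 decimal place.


Step 1: (gamma-1)/2 * M^2 = 0.2 * 2.1025 = 0.4205
Step 2: 1 + 0.4205 = 1.4205
Step 3: Exponent gamma/(gamma-1) = 3.5
Step 4: P0 = 23597 * 1.4205^3.5 = 80612.3 Pa

80612.3


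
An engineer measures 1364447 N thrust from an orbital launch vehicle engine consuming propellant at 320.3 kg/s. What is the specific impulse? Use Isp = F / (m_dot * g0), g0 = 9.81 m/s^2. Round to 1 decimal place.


Step 1: m_dot * g0 = 320.3 * 9.81 = 3142.14
Step 2: Isp = 1364447 / 3142.14 = 434.2 s

434.2


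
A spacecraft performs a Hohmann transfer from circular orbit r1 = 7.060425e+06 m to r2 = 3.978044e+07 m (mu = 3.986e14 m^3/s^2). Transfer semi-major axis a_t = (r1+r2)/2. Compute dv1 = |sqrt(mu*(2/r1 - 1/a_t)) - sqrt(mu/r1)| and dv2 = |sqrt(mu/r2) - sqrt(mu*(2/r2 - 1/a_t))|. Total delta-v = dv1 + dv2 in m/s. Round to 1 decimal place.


Step 1: Transfer semi-major axis a_t = (7.060425e+06 + 3.978044e+07) / 2 = 2.342043e+07 m
Step 2: v1 (circular at r1) = sqrt(mu/r1) = 7513.69 m/s
Step 3: v_t1 = sqrt(mu*(2/r1 - 1/a_t)) = 9792.43 m/s
Step 4: dv1 = |9792.43 - 7513.69| = 2278.74 m/s
Step 5: v2 (circular at r2) = 3165.44 m/s, v_t2 = 1738.01 m/s
Step 6: dv2 = |3165.44 - 1738.01| = 1427.43 m/s
Step 7: Total delta-v = 2278.74 + 1427.43 = 3706.2 m/s

3706.2


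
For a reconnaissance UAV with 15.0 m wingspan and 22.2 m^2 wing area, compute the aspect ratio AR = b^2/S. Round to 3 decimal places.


Step 1: b^2 = 15.0^2 = 225.0
Step 2: AR = 225.0 / 22.2 = 10.135

10.135


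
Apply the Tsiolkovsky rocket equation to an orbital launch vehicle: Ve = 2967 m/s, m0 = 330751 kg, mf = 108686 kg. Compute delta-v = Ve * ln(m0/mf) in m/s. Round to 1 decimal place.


Step 1: Mass ratio m0/mf = 330751 / 108686 = 3.043179
Step 2: ln(3.043179) = 1.112903
Step 3: delta-v = 2967 * 1.112903 = 3302.0 m/s

3302.0


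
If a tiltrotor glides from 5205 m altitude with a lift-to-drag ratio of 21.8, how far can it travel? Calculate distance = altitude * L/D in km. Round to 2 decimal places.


Step 1: Glide distance = altitude * L/D = 5205 * 21.8 = 113469.0 m
Step 2: Convert to km: 113469.0 / 1000 = 113.47 km

113.47


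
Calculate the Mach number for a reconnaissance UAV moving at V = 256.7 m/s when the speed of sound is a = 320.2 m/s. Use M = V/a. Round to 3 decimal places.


Step 1: M = V / a = 256.7 / 320.2
Step 2: M = 0.802

0.802


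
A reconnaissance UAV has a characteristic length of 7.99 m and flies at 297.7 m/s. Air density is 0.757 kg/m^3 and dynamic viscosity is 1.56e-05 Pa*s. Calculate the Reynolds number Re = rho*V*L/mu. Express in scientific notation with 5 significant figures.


Step 1: Numerator = rho * V * L = 0.757 * 297.7 * 7.99 = 1800.617611
Step 2: Re = 1800.617611 / 1.56e-05
Step 3: Re = 1.1542e+08

1.1542e+08


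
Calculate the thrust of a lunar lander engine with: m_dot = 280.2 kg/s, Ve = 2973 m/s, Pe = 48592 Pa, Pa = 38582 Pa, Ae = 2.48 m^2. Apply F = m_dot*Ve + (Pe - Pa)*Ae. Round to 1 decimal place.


Step 1: Momentum thrust = m_dot * Ve = 280.2 * 2973 = 833034.6 N
Step 2: Pressure thrust = (Pe - Pa) * Ae = (48592 - 38582) * 2.48 = 24824.80 N
Step 3: Total thrust F = 833034.6 + 24824.80 = 857859.4 N

857859.4


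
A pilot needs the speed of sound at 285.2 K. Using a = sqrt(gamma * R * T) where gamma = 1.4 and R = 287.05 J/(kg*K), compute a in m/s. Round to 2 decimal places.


Step 1: gamma * R * T = 1.4 * 287.05 * 285.2 = 114613.324
Step 2: a = sqrt(114613.324) = 338.55 m/s

338.55


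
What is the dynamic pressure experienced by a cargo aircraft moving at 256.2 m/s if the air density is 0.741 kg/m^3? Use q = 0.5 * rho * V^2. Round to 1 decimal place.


Step 1: V^2 = 256.2^2 = 65638.44
Step 2: q = 0.5 * 0.741 * 65638.44
Step 3: q = 24319.0 Pa

24319.0


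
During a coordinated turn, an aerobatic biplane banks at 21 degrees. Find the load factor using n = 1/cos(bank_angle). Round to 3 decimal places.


Step 1: Convert 21 degrees to radians = 0.366519
Step 2: cos(21 deg) = 0.93358
Step 3: n = 1 / 0.93358 = 1.071

1.071


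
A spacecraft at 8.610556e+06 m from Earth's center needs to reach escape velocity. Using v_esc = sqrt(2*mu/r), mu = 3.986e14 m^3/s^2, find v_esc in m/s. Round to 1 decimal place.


Step 1: 2*mu/r = 2 * 3.986e14 / 8.610556e+06 = 92584032.901
Step 2: v_esc = sqrt(92584032.901) = 9622.1 m/s

9622.1


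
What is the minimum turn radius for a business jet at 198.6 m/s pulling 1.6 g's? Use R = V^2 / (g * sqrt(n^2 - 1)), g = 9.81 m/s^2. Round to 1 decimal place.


Step 1: V^2 = 198.6^2 = 39441.96
Step 2: n^2 - 1 = 1.6^2 - 1 = 1.56
Step 3: sqrt(1.56) = 1.249
Step 4: R = 39441.96 / (9.81 * 1.249) = 3219.0 m

3219.0


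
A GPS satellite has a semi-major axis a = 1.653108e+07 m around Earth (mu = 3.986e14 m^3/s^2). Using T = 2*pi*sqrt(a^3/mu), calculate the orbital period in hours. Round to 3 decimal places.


Step 1: a^3 / mu = 4.517557e+21 / 3.986e14 = 1.133356e+07
Step 2: sqrt(1.133356e+07) = 3366.5355 s
Step 3: T = 2*pi * 3366.5355 = 21152.57 s
Step 4: T in hours = 21152.57 / 3600 = 5.876 hours

5.876


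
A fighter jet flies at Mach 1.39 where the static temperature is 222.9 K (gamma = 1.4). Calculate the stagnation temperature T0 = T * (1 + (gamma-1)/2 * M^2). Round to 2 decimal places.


Step 1: (gamma-1)/2 = 0.2
Step 2: M^2 = 1.9321
Step 3: 1 + 0.2 * 1.9321 = 1.38642
Step 4: T0 = 222.9 * 1.38642 = 309.03 K

309.03


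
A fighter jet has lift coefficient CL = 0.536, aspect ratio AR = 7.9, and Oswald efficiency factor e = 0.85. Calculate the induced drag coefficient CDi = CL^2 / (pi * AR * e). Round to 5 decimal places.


Step 1: CL^2 = 0.536^2 = 0.287296
Step 2: pi * AR * e = 3.14159 * 7.9 * 0.85 = 21.095795
Step 3: CDi = 0.287296 / 21.095795 = 0.01362

0.01362


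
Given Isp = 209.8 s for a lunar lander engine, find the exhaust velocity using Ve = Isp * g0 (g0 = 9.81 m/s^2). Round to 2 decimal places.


Step 1: Ve = Isp * g0 = 209.8 * 9.81
Step 2: Ve = 2058.14 m/s

2058.14


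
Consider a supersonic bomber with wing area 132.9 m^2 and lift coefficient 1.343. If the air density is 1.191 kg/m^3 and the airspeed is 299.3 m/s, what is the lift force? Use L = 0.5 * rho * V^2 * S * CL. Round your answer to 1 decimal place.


Step 1: Calculate dynamic pressure q = 0.5 * 1.191 * 299.3^2 = 0.5 * 1.191 * 89580.49 = 53345.1818 Pa
Step 2: Multiply by wing area and lift coefficient: L = 53345.1818 * 132.9 * 1.343
Step 3: L = 7089574.6606 * 1.343 = 9521298.8 N

9521298.8


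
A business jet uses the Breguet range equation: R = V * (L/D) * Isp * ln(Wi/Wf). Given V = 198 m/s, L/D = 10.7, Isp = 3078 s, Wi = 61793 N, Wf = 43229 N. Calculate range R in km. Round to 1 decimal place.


Step 1: Coefficient = V * (L/D) * Isp = 198 * 10.7 * 3078 = 6521050.8 m
Step 2: Wi/Wf = 61793 / 43229 = 1.429434
Step 3: ln(1.429434) = 0.357279
Step 4: R = 6521050.8 * 0.357279 = 2329831.4 m = 2329.8 km

2329.8


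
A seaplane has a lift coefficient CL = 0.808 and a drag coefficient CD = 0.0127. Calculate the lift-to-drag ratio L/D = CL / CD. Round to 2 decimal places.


Step 1: L/D = CL / CD = 0.808 / 0.0127
Step 2: L/D = 63.62

63.62


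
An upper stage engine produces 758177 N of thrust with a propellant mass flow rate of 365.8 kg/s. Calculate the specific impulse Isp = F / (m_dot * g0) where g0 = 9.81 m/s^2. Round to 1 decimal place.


Step 1: m_dot * g0 = 365.8 * 9.81 = 3588.5
Step 2: Isp = 758177 / 3588.5 = 211.3 s

211.3
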